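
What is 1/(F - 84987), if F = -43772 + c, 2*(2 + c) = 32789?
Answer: -2/224733 ≈ -8.8995e-6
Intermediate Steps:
c = 32785/2 (c = -2 + (½)*32789 = -2 + 32789/2 = 32785/2 ≈ 16393.)
F = -54759/2 (F = -43772 + 32785/2 = -54759/2 ≈ -27380.)
1/(F - 84987) = 1/(-54759/2 - 84987) = 1/(-224733/2) = -2/224733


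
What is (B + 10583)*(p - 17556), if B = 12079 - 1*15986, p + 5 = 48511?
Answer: 206622200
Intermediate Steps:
p = 48506 (p = -5 + 48511 = 48506)
B = -3907 (B = 12079 - 15986 = -3907)
(B + 10583)*(p - 17556) = (-3907 + 10583)*(48506 - 17556) = 6676*30950 = 206622200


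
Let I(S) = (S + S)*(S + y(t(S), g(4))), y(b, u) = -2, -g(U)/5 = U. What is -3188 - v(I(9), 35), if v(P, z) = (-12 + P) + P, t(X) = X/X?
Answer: -3428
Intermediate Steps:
g(U) = -5*U
t(X) = 1
I(S) = 2*S*(-2 + S) (I(S) = (S + S)*(S - 2) = (2*S)*(-2 + S) = 2*S*(-2 + S))
v(P, z) = -12 + 2*P
-3188 - v(I(9), 35) = -3188 - (-12 + 2*(2*9*(-2 + 9))) = -3188 - (-12 + 2*(2*9*7)) = -3188 - (-12 + 2*126) = -3188 - (-12 + 252) = -3188 - 1*240 = -3188 - 240 = -3428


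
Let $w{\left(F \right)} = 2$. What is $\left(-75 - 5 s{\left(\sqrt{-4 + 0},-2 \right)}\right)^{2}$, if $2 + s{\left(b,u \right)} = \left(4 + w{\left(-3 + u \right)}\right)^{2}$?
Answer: $60025$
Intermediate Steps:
$s{\left(b,u \right)} = 34$ ($s{\left(b,u \right)} = -2 + \left(4 + 2\right)^{2} = -2 + 6^{2} = -2 + 36 = 34$)
$\left(-75 - 5 s{\left(\sqrt{-4 + 0},-2 \right)}\right)^{2} = \left(-75 - 170\right)^{2} = \left(-245\right)^{2} = 60025$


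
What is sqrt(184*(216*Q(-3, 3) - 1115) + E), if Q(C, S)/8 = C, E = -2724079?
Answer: 3*I*sqrt(431455) ≈ 1970.6*I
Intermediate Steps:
Q(C, S) = 8*C
sqrt(184*(216*Q(-3, 3) - 1115) + E) = sqrt(184*(216*(8*(-3)) - 1115) - 2724079) = sqrt(184*(216*(-24) - 1115) - 2724079) = sqrt(184*(-5184 - 1115) - 2724079) = sqrt(184*(-6299) - 2724079) = sqrt(-1159016 - 2724079) = sqrt(-3883095) = 3*I*sqrt(431455)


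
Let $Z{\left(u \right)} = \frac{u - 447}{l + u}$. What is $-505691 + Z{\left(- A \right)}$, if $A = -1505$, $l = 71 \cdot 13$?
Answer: $- \frac{613908345}{1214} \approx -5.0569 \cdot 10^{5}$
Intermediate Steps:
$l = 923$
$Z{\left(u \right)} = \frac{-447 + u}{923 + u}$ ($Z{\left(u \right)} = \frac{u - 447}{923 + u} = \frac{-447 + u}{923 + u}$)
$-505691 + Z{\left(- A \right)} = -505691 + \frac{-447 - -1505}{923 - -1505} = -505691 + \frac{-447 + 1505}{923 + 1505} = -505691 + \frac{1}{2428} \cdot 1058 = -505691 + \frac{529}{1214} = - \frac{613908345}{1214}$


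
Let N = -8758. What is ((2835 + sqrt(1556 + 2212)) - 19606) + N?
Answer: -25529 + 2*sqrt(942) ≈ -25468.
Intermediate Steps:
((2835 + sqrt(1556 + 2212)) - 19606) + N = ((2835 + sqrt(1556 + 2212)) - 19606) - 8758 = ((2835 + sqrt(3768)) - 19606) - 8758 = ((2835 + 2*sqrt(942)) - 19606) - 8758 = (-16771 + 2*sqrt(942)) - 8758 = -25529 + 2*sqrt(942)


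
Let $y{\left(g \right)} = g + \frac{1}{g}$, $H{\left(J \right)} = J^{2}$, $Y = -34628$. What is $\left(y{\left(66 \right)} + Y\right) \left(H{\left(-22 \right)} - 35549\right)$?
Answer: $\frac{79986455915}{66} \approx 1.2119 \cdot 10^{9}$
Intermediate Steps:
$\left(y{\left(66 \right)} + Y\right) \left(H{\left(-22 \right)} - 35549\right) = \left(\left(66 + \frac{1}{66}\right) - 34628\right) \left(\left(-22\right)^{2} - 35549\right) = \left(\left(66 + \frac{1}{66}\right) - 34628\right) \left(484 - 35549\right) = \left(\frac{4357}{66} - 34628\right) \left(-35065\right) = \left(- \frac{2281091}{66}\right) \left(-35065\right) = \frac{79986455915}{66}$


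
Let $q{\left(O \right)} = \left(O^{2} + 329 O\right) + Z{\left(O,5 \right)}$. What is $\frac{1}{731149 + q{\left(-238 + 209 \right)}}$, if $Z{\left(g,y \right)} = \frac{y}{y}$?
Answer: $\frac{1}{722450} \approx 1.3842 \cdot 10^{-6}$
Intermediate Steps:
$Z{\left(g,y \right)} = 1$
$q{\left(O \right)} = 1 + O^{2} + 329 O$ ($q{\left(O \right)} = \left(O^{2} + 329 O\right) + 1 = 1 + O^{2} + 329 O$)
$\frac{1}{731149 + q{\left(-238 + 209 \right)}} = \frac{1}{731149 + \left(1 + \left(-238 + 209\right)^{2} + 329 \left(-238 + 209\right)\right)} = \frac{1}{731149 + \left(1 + \left(-29\right)^{2} + 329 \left(-29\right)\right)} = \frac{1}{731149 + \left(1 + 841 - 9541\right)} = \frac{1}{731149 - 8699} = \frac{1}{722450}$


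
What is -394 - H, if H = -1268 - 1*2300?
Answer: 3174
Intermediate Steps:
H = -3568 (H = -1268 - 2300 = -3568)
-394 - H = -394 - 1*(-3568) = -394 + 3568 = 3174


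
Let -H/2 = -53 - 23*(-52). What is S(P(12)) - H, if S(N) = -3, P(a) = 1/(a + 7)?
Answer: 2283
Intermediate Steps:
P(a) = 1/(7 + a)
H = -2286 (H = -2*(-53 - 23*(-52)) = -2*(-53 + 1196) = -2*1143 = -2286)
S(P(12)) - H = -3 - 1*(-2286) = -3 + 2286 = 2283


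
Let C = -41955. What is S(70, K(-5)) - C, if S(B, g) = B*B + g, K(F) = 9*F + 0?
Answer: 46810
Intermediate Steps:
K(F) = 9*F
S(B, g) = g + B² (S(B, g) = B² + g = g + B²)
S(70, K(-5)) - C = (9*(-5) + 70²) - 1*(-41955) = (-45 + 4900) + 41955 = 4855 + 41955 = 46810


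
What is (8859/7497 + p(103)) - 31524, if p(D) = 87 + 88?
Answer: -78338198/2499 ≈ -31348.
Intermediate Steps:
p(D) = 175
(8859/7497 + p(103)) - 31524 = (8859/7497 + 175) - 31524 = (8859*(1/7497) + 175) - 31524 = (2953/2499 + 175) - 31524 = 440278/2499 - 31524 = -78338198/2499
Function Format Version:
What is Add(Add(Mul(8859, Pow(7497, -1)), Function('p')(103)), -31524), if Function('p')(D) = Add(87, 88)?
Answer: Rational(-78338198, 2499) ≈ -31348.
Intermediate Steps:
Function('p')(D) = 175
Add(Add(Mul(8859, Pow(7497, -1)), Function('p')(103)), -31524) = Add(Add(Mul(8859, Pow(7497, -1)), 175), -31524) = Add(Add(Mul(8859, Rational(1, 7497)), 175), -31524) = Add(Add(Rational(2953, 2499), 175), -31524) = Add(Rational(440278, 2499), -31524) = Rational(-78338198, 2499)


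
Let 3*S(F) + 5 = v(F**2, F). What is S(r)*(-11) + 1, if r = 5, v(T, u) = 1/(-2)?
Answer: 127/6 ≈ 21.167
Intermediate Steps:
v(T, u) = -1/2
S(F) = -11/6 (S(F) = -5/3 + (1/3)*(-1/2) = -5/3 - 1/6 = -11/6)
S(r)*(-11) + 1 = -11/6*(-11) + 1 = 121/6 + 1 = 127/6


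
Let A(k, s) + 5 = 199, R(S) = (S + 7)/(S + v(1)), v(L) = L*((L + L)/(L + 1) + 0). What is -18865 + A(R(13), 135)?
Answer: -18671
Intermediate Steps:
v(L) = 2*L²/(1 + L) (v(L) = L*((2*L)/(1 + L) + 0) = L*(2*L/(1 + L) + 0) = L*(2*L/(1 + L)) = 2*L²/(1 + L))
R(S) = (7 + S)/(1 + S) (R(S) = (S + 7)/(S + 2*1²/(1 + 1)) = (7 + S)/(S + 2*1/2) = (7 + S)/(S + 2*1*(½)) = (7 + S)/(S + 1) = (7 + S)/(1 + S))
A(k, s) = 194 (A(k, s) = -5 + 199 = 194)
-18865 + A(R(13), 135) = -18865 + 194 = -18671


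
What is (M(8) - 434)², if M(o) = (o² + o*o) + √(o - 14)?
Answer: (306 - I*√6)² ≈ 93630.0 - 1499.0*I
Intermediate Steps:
M(o) = √(-14 + o) + 2*o² (M(o) = (o² + o²) + √(-14 + o) = 2*o² + √(-14 + o) = √(-14 + o) + 2*o²)
(M(8) - 434)² = ((√(-14 + 8) + 2*8²) - 434)² = ((√(-6) + 2*64) - 434)² = ((I*√6 + 128) - 434)² = ((128 + I*√6) - 434)² = (-306 + I*√6)²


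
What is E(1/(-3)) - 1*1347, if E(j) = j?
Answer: -4042/3 ≈ -1347.3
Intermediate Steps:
E(1/(-3)) - 1*1347 = 1/(-3) - 1*1347 = -1/3 - 1347 = -4042/3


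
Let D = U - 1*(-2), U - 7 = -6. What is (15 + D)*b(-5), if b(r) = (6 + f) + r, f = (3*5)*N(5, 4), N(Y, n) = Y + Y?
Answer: 2718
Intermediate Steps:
U = 1 (U = 7 - 6 = 1)
N(Y, n) = 2*Y
D = 3 (D = 1 - 1*(-2) = 1 + 2 = 3)
f = 150 (f = (3*5)*(2*5) = 15*10 = 150)
b(r) = 156 + r (b(r) = (6 + 150) + r = 156 + r)
(15 + D)*b(-5) = (15 + 3)*(156 - 5) = 18*151 = 2718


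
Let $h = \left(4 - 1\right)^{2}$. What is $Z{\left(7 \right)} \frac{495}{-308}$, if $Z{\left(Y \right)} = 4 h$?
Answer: $- \frac{405}{7} \approx -57.857$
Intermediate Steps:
$h = 9$ ($h = 3^{2} = 9$)
$Z{\left(Y \right)} = 36$ ($Z{\left(Y \right)} = 4 \cdot 9 = 36$)
$Z{\left(7 \right)} \frac{495}{-308} = 36 \frac{495}{-308} = 36 \cdot 495 \left(- \frac{1}{308}\right) = 36 \left(- \frac{45}{28}\right) = - \frac{405}{7}$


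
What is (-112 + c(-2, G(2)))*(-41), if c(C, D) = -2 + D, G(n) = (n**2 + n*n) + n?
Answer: 4264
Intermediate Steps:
G(n) = n + 2*n**2 (G(n) = (n**2 + n**2) + n = 2*n**2 + n = n + 2*n**2)
(-112 + c(-2, G(2)))*(-41) = (-112 + (-2 + 2*(1 + 2*2)))*(-41) = (-112 + (-2 + 2*(1 + 4)))*(-41) = (-112 + (-2 + 2*5))*(-41) = (-112 + (-2 + 10))*(-41) = (-112 + 8)*(-41) = -104*(-41) = 4264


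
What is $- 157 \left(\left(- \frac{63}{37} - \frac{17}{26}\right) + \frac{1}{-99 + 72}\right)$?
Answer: $\frac{9760847}{25974} \approx 375.79$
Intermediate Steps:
$- 157 \left(\left(- \frac{63}{37} - \frac{17}{26}\right) + \frac{1}{-99 + 72}\right) = - 157 \left(\left(\left(-63\right) \frac{1}{37} - \frac{17}{26}\right) + \frac{1}{-27}\right) = - 157 \left(\left(- \frac{63}{37} - \frac{17}{26}\right) - \frac{1}{27}\right) = - 157 \left(- \frac{2267}{962} - \frac{1}{27}\right) = \left(-157\right) \left(- \frac{62171}{25974}\right) = \frac{9760847}{25974}$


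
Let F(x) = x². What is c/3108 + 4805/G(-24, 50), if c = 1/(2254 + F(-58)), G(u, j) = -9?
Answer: -27966291637/52382232 ≈ -533.89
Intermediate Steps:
c = 1/5618 (c = 1/(2254 + (-58)²) = 1/(2254 + 3364) = 1/5618 ≈ 0.00017800)
c/3108 + 4805/G(-24, 50) = (1/5618)/3108 + 4805/(-9) = (1/5618)*(1/3108) + 4805*(-⅑) = 1/17460744 - 4805/9 = -27966291637/52382232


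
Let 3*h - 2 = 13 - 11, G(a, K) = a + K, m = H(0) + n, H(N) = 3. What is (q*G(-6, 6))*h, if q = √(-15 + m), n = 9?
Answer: 0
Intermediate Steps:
m = 12 (m = 3 + 9 = 12)
q = I*√3 (q = √(-15 + 12) = √(-3) = I*√3 ≈ 1.732*I)
G(a, K) = K + a
h = 4/3 (h = ⅔ + (13 - 11)/3 = ⅔ + (⅓)*2 = ⅔ + ⅔ = 4/3 ≈ 1.3333)
(q*G(-6, 6))*h = ((I*√3)*(6 - 6))*(4/3) = ((I*√3)*0)*(4/3) = 0*(4/3) = 0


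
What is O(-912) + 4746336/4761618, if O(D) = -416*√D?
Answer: 791056/793603 - 1664*I*√57 ≈ 0.99679 - 12563.0*I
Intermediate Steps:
O(-912) + 4746336/4761618 = -1664*I*√57 + 4746336/4761618 = -1664*I*√57 + 4746336*(1/4761618) = -1664*I*√57 + 791056/793603 = 791056/793603 - 1664*I*√57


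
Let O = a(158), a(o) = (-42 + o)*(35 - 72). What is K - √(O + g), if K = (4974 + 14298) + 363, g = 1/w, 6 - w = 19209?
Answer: 19635 - I*√1582697376231/19203 ≈ 19635.0 - 65.513*I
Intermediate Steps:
w = -19203 (w = 6 - 1*19209 = 6 - 19209 = -19203)
g = -1/19203 (g = 1/(-19203) = -1/19203 ≈ -5.2075e-5)
a(o) = 1554 - 37*o (a(o) = (-42 + o)*(-37) = 1554 - 37*o)
O = -4292 (O = 1554 - 37*158 = 1554 - 5846 = -4292)
K = 19635 (K = 19272 + 363 = 19635)
K - √(O + g) = 19635 - √(-4292 - 1/19203) = 19635 - √(-82419277/19203) = 19635 - I*√1582697376231/19203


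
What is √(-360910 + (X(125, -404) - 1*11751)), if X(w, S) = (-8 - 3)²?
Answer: 2*I*√93135 ≈ 610.36*I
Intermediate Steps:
X(w, S) = 121 (X(w, S) = (-11)² = 121)
√(-360910 + (X(125, -404) - 1*11751)) = √(-360910 + (121 - 1*11751)) = √(-360910 + (121 - 11751)) = √(-360910 - 11630) = √(-372540) = 2*I*√93135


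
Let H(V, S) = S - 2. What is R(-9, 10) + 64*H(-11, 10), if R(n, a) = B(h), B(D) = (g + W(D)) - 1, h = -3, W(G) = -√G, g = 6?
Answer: 517 - I*√3 ≈ 517.0 - 1.732*I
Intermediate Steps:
H(V, S) = -2 + S
B(D) = 5 - √D (B(D) = (6 - √D) - 1 = 5 - √D)
R(n, a) = 5 - I*√3 (R(n, a) = 5 - √(-3) = 5 - I*√3)
R(-9, 10) + 64*H(-11, 10) = (5 - I*√3) + 64*(-2 + 10) = (5 - I*√3) + 64*8 = (5 - I*√3) + 512 = 517 - I*√3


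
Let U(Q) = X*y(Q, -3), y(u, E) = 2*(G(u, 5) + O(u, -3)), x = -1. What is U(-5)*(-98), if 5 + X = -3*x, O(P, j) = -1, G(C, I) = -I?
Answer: -2352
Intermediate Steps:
X = -2 (X = -5 - 3*(-1) = -5 + 3 = -2)
y(u, E) = -12 (y(u, E) = 2*(-1*5 - 1) = 2*(-5 - 1) = 2*(-6) = -12)
U(Q) = 24 (U(Q) = -2*(-12) = 24)
U(-5)*(-98) = 24*(-98) = -2352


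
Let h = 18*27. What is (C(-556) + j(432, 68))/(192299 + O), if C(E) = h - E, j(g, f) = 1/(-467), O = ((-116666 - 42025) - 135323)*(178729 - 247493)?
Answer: 486613/9441699054665 ≈ 5.1539e-8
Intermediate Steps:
O = 20217578696 (O = (-158691 - 135323)*(-68764) = -294014*(-68764) = 20217578696)
j(g, f) = -1/467
h = 486
C(E) = 486 - E
(C(-556) + j(432, 68))/(192299 + O) = ((486 - 1*(-556)) - 1/467)/(192299 + 20217578696) = ((486 + 556) - 1/467)/20217770995 = (1042 - 1/467)*(1/20217770995) = (486613/467)*(1/20217770995) = 486613/9441699054665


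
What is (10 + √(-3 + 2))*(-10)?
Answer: -100 - 10*I ≈ -100.0 - 10.0*I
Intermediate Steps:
(10 + √(-3 + 2))*(-10) = (10 + √(-1))*(-10) = (10 + I)*(-10) = -100 - 10*I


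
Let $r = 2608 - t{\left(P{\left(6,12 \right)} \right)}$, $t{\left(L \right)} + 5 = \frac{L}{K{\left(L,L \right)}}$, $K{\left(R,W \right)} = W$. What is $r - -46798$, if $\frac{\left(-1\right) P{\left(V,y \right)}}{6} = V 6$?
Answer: $49410$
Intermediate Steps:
$P{\left(V,y \right)} = - 36 V$ ($P{\left(V,y \right)} = - 6 V 6 = - 6 \cdot 6 V = - 36 V$)
$t{\left(L \right)} = -4$ ($t{\left(L \right)} = -5 + \frac{L}{L} = -5 + 1 = -4$)
$r = 2612$ ($r = 2608 - -4 = 2608 + 4 = 2612$)
$r - -46798 = 2612 - -46798 = 2612 + 46798 = 49410$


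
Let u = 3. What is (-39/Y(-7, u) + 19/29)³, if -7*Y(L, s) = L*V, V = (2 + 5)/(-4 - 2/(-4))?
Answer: 1597509809/195112 ≈ 8187.7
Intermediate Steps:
V = -2 (V = 7/(-4 - 2*(-¼)) = 7/(-4 + ½) = 7/(-7/2) = 7*(-2/7) = -2)
Y(L, s) = 2*L/7 (Y(L, s) = -L*(-2)/7 = -(-2)*L/7 = 2*L/7)
(-39/Y(-7, u) + 19/29)³ = (-39/((2/7)*(-7)) + 19/29)³ = (-39/(-2) + 19*(1/29))³ = (-39*(-½) + 19/29)³ = (39/2 + 19/29)³ = (1169/58)³ = 1597509809/195112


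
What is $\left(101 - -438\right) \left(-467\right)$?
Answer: $-251713$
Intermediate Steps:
$\left(101 - -438\right) \left(-467\right) = \left(101 + 438\right) \left(-467\right) = 539 \left(-467\right) = -251713$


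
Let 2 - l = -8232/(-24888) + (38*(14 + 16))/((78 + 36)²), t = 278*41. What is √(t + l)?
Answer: 2*√9957175030794/59109 ≈ 106.77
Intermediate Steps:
t = 11398
l = 93482/59109 (l = 2 - (-8232/(-24888) + (38*(14 + 16))/((78 + 36)²)) = 2 - (-8232*(-1/24888) + (38*30)/(114²)) = 2 - (343/1037 + 1140/12996) = 2 - (343/1037 + 1140*(1/12996)) = 2 - (343/1037 + 5/57) = 2 - 1*24736/59109 = 2 - 24736/59109 = 93482/59109 ≈ 1.5815)
√(t + l) = √(11398 + 93482/59109) = √(673817864/59109) = 2*√9957175030794/59109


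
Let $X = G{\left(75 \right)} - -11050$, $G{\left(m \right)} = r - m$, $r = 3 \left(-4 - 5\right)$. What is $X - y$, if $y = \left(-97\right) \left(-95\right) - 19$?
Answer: $1752$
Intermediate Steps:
$r = -27$ ($r = 3 \left(-9\right) = -27$)
$G{\left(m \right)} = -27 - m$
$y = 9196$ ($y = 9215 - 19 = 9196$)
$X = 10948$ ($X = \left(-27 - 75\right) - -11050 = \left(-27 - 75\right) + 11050 = -102 + 11050 = 10948$)
$X - y = 10948 - 9196 = 1752$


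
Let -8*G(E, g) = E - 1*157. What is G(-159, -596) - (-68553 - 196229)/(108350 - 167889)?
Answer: 4174017/119078 ≈ 35.053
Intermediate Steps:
G(E, g) = 157/8 - E/8 (G(E, g) = -(E - 1*157)/8 = -(E - 157)/8 = -(-157 + E)/8 = 157/8 - E/8)
G(-159, -596) - (-68553 - 196229)/(108350 - 167889) = (157/8 - ⅛*(-159)) - (-68553 - 196229)/(108350 - 167889) = (157/8 + 159/8) - (-264782)/(-59539) = 79/2 - (-264782)*(-1)/59539 = 79/2 - 1*264782/59539 = 79/2 - 264782/59539 = 4174017/119078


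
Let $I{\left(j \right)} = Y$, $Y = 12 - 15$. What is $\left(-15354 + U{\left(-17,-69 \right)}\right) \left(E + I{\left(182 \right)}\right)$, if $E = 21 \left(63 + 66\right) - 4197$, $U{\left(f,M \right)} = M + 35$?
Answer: $22943508$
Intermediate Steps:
$U{\left(f,M \right)} = 35 + M$
$E = -1488$ ($E = 21 \cdot 129 - 4197 = 2709 - 4197 = -1488$)
$Y = -3$ ($Y = 12 - 15 = -3$)
$I{\left(j \right)} = -3$
$\left(-15354 + U{\left(-17,-69 \right)}\right) \left(E + I{\left(182 \right)}\right) = \left(-15354 + \left(35 - 69\right)\right) \left(-1488 - 3\right) = \left(-15354 - 34\right) \left(-1491\right) = \left(-15388\right) \left(-1491\right) = 22943508$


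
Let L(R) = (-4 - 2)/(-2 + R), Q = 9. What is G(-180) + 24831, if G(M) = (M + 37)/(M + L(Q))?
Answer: 31437047/1266 ≈ 24832.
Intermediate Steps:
L(R) = -6/(-2 + R)
G(M) = (37 + M)/(-6/7 + M) (G(M) = (M + 37)/(M - 6/(-2 + 9)) = (37 + M)/(M - 6/7) = (37 + M)/(-6/7 + M))
G(-180) + 24831 = 7*(37 - 180)/(-6 + 7*(-180)) + 24831 = 7*(-143)/(-6 - 1260) + 24831 = 7*(-143)/(-1266) + 24831 = 7*(-1/1266)*(-143) + 24831 = 1001/1266 + 24831 = 31437047/1266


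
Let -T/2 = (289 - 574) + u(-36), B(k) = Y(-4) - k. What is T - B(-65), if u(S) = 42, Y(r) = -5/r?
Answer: 1679/4 ≈ 419.75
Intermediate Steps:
B(k) = 5/4 - k (B(k) = -5/(-4) - k = -5*(-¼) - k = 5/4 - k)
T = 486 (T = -2*((289 - 574) + 42) = -2*(-285 + 42) = -2*(-243) = 486)
T - B(-65) = 486 - (5/4 - 1*(-65)) = 486 - (5/4 + 65) = 486 - 1*265/4 = 486 - 265/4 = 1679/4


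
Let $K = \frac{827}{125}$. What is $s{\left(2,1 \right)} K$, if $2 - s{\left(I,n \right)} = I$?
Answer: $0$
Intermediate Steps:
$K = \frac{827}{125}$ ($K = 827 \cdot \frac{1}{125} = \frac{827}{125} \approx 6.616$)
$s{\left(I,n \right)} = 2 - I$
$s{\left(2,1 \right)} K = \left(2 - 2\right) \frac{827}{125} = 0 \cdot \frac{827}{125} = 0$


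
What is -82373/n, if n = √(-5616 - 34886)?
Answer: 82373*I*√40502/40502 ≈ 409.3*I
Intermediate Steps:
n = I*√40502 (n = √(-40502) = I*√40502 ≈ 201.25*I)
-82373/n = -82373*(-I*√40502/40502) = -(-82373)*I*√40502/40502 = 82373*I*√40502/40502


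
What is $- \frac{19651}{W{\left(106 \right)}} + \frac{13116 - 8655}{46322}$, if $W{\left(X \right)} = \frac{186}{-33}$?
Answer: $\frac{2503321606}{717991} \approx 3486.6$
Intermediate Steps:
$W{\left(X \right)} = - \frac{62}{11}$ ($W{\left(X \right)} = 186 \left(- \frac{1}{33}\right) = - \frac{62}{11}$)
$- \frac{19651}{W{\left(106 \right)}} + \frac{13116 - 8655}{46322} = - \frac{19651}{- \frac{62}{11}} + \frac{13116 - 8655}{46322} = \left(-19651\right) \left(- \frac{11}{62}\right) + 4461 \cdot \frac{1}{46322} = \frac{216161}{62} + \frac{4461}{46322} = \frac{2503321606}{717991}$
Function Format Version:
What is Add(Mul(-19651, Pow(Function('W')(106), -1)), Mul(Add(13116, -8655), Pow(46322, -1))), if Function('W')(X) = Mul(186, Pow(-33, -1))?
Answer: Rational(2503321606, 717991) ≈ 3486.6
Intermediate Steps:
Function('W')(X) = Rational(-62, 11) (Function('W')(X) = Mul(186, Rational(-1, 33)) = Rational(-62, 11))
Add(Mul(-19651, Pow(Function('W')(106), -1)), Mul(Add(13116, -8655), Pow(46322, -1))) = Add(Mul(-19651, Pow(Rational(-62, 11), -1)), Mul(Add(13116, -8655), Pow(46322, -1))) = Add(Mul(-19651, Rational(-11, 62)), Mul(4461, Rational(1, 46322))) = Add(Rational(216161, 62), Rational(4461, 46322)) = Rational(2503321606, 717991)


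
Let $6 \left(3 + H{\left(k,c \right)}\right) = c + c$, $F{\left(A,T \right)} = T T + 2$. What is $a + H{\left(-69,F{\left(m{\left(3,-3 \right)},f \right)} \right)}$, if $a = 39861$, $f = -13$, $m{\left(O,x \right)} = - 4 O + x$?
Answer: $39915$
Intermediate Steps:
$m{\left(O,x \right)} = x - 4 O$
$F{\left(A,T \right)} = 2 + T^{2}$ ($F{\left(A,T \right)} = T^{2} + 2 = 2 + T^{2}$)
$H{\left(k,c \right)} = -3 + \frac{c}{3}$ ($H{\left(k,c \right)} = -3 + \frac{c + c}{6} = -3 + \frac{2 c}{6} = -3 + \frac{c}{3}$)
$a + H{\left(-69,F{\left(m{\left(3,-3 \right)},f \right)} \right)} = 39861 - \left(3 - \frac{2 + \left(-13\right)^{2}}{3}\right) = 39861 - \left(3 - \frac{2 + 169}{3}\right) = 39861 + \left(-3 + \frac{1}{3} \cdot 171\right) = 39861 + \left(-3 + 57\right) = 39861 + 54 = 39915$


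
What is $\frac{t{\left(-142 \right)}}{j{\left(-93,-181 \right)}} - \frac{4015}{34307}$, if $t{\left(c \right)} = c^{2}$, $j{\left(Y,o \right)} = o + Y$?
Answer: $- \frac{346433229}{4700059} \approx -73.708$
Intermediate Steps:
$j{\left(Y,o \right)} = Y + o$
$\frac{t{\left(-142 \right)}}{j{\left(-93,-181 \right)}} - \frac{4015}{34307} = \frac{\left(-142\right)^{2}}{-93 - 181} - \frac{4015}{34307} = \frac{20164}{-274} - \frac{4015}{34307} = 20164 \left(- \frac{1}{274}\right) - \frac{4015}{34307} = - \frac{10082}{137} - \frac{4015}{34307} = - \frac{346433229}{4700059}$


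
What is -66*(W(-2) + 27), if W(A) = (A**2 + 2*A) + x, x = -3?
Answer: -1584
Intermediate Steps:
W(A) = -3 + A**2 + 2*A (W(A) = (A**2 + 2*A) - 3 = -3 + A**2 + 2*A)
-66*(W(-2) + 27) = -66*((-3 + (-2)**2 + 2*(-2)) + 27) = -66*((-3 + 4 - 4) + 27) = -66*(-3 + 27) = -66*24 = -1*1584 = -1584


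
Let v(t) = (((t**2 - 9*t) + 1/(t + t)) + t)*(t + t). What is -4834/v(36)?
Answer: -4834/72577 ≈ -0.066605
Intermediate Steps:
v(t) = 2*t*(t**2 + 1/(2*t) - 8*t) (v(t) = (((t**2 - 9*t) + 1/(2*t)) + t)*(2*t) = ((t**2 + 1/(2*t) - 9*t) + t)*(2*t) = (t**2 + 1/(2*t) - 8*t)*(2*t) = 2*t*(t**2 + 1/(2*t) - 8*t))
-4834/v(36) = -4834/(1 - 16*36**2 + 2*36**3) = -4834/(1 - 16*1296 + 2*46656) = -4834/(1 - 20736 + 93312) = -4834/72577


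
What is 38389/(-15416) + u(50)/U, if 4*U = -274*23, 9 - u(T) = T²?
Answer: -44161227/48575816 ≈ -0.90912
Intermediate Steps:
u(T) = 9 - T²
U = -3151/2 (U = (-274*23)/4 = (¼)*(-6302) = -3151/2 ≈ -1575.5)
38389/(-15416) + u(50)/U = 38389/(-15416) + (9 - 1*50²)/(-3151/2) = 38389*(-1/15416) + (9 - 1*2500)*(-2/3151) = -38389/15416 + (9 - 2500)*(-2/3151) = -38389/15416 - 2491*(-2/3151) = -38389/15416 + 4982/3151 = -44161227/48575816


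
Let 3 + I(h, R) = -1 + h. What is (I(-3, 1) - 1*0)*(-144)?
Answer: 1008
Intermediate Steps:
I(h, R) = -4 + h (I(h, R) = -3 + (-1 + h) = -4 + h)
(I(-3, 1) - 1*0)*(-144) = ((-4 - 3) - 1*0)*(-144) = (-7 + 0)*(-144) = -7*(-144) = 1008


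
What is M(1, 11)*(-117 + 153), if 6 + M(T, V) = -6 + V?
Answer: -36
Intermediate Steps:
M(T, V) = -12 + V (M(T, V) = -6 + (-6 + V) = -12 + V)
M(1, 11)*(-117 + 153) = (-12 + 11)*(-117 + 153) = -1*36 = -36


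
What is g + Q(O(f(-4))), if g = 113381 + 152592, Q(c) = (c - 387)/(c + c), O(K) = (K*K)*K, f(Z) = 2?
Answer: 4255189/16 ≈ 2.6595e+5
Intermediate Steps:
O(K) = K**3 (O(K) = K**2*K = K**3)
Q(c) = (-387 + c)/(2*c) (Q(c) = (-387 + c)/((2*c)) = (-387 + c)*(1/(2*c)) = (-387 + c)/(2*c))
g = 265973
g + Q(O(f(-4))) = 265973 + (-387 + 2**3)/(2*(2**3)) = 265973 + (1/2)*(-387 + 8)/8 = 265973 + (1/2)*(1/8)*(-379) = 265973 - 379/16 = 4255189/16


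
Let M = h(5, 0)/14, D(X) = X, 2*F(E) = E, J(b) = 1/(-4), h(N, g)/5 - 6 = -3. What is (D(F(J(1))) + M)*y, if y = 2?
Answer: 53/28 ≈ 1.8929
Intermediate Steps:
h(N, g) = 15 (h(N, g) = 30 + 5*(-3) = 30 - 15 = 15)
J(b) = -¼
F(E) = E/2
M = 15/14 ≈ 1.0714
(D(F(J(1))) + M)*y = ((½)*(-¼) + 15/14)*2 = (-⅛ + 15/14)*2 = (53/56)*2 = 53/28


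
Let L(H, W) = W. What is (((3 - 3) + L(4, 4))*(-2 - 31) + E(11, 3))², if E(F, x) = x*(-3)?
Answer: 19881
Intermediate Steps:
E(F, x) = -3*x
(((3 - 3) + L(4, 4))*(-2 - 31) + E(11, 3))² = (((3 - 3) + 4)*(-2 - 31) - 3*3)² = ((0 + 4)*(-33) - 9)² = (4*(-33) - 9)² = (-132 - 9)² = (-141)² = 19881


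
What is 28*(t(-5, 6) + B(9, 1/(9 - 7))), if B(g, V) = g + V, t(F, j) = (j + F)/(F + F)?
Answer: 1316/5 ≈ 263.20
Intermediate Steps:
t(F, j) = (F + j)/(2*F) (t(F, j) = (F + j)/((2*F)) = (F + j)*(1/(2*F)) = (F + j)/(2*F))
B(g, V) = V + g
28*(t(-5, 6) + B(9, 1/(9 - 7))) = 28*((1/2)*(-5 + 6)/(-5) + (1/(9 - 7) + 9)) = 28*((1/2)*(-1/5)*1 + (1/2 + 9)) = 28*(-1/10 + (1/2 + 9)) = 28*(-1/10 + 19/2) = 28*(47/5) = 1316/5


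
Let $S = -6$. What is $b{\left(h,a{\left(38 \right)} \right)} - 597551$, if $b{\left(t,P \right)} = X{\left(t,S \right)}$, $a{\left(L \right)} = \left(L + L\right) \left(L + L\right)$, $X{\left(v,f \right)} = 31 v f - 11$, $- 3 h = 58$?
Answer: $-593966$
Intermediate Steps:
$h = - \frac{58}{3}$ ($h = \left(- \frac{1}{3}\right) 58 = - \frac{58}{3} \approx -19.333$)
$X{\left(v,f \right)} = -11 + 31 f v$ ($X{\left(v,f \right)} = 31 f v - 11 = -11 + 31 f v$)
$a{\left(L \right)} = 4 L^{2}$ ($a{\left(L \right)} = 2 L 2 L = 4 L^{2}$)
$b{\left(t,P \right)} = -11 - 186 t$ ($b{\left(t,P \right)} = -11 + 31 \left(-6\right) t = -11 - 186 t$)
$b{\left(h,a{\left(38 \right)} \right)} - 597551 = \left(-11 - -3596\right) - 597551 = \left(-11 + 3596\right) - 597551 = 3585 - 597551 = -593966$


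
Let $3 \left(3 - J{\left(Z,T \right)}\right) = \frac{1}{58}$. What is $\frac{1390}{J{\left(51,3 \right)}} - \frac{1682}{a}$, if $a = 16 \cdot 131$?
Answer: $\frac{253031119}{546008} \approx 463.42$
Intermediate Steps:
$J{\left(Z,T \right)} = \frac{521}{174}$ ($J{\left(Z,T \right)} = 3 - \frac{1}{3 \cdot 58} = 3 - \frac{1}{174} = \frac{521}{174}$)
$a = 2096$
$\frac{1390}{J{\left(51,3 \right)}} - \frac{1682}{a} = \frac{1390}{\frac{521}{174}} - \frac{1682}{2096} = 1390 \cdot \frac{174}{521} - \frac{841}{1048} = \frac{241860}{521} - \frac{841}{1048} = \frac{253031119}{546008}$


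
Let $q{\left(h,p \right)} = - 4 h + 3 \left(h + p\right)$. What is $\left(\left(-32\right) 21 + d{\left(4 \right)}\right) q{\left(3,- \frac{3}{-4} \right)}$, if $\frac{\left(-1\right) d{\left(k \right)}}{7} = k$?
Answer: $525$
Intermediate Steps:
$d{\left(k \right)} = - 7 k$
$q{\left(h,p \right)} = - h + 3 p$ ($q{\left(h,p \right)} = - 4 h + \left(3 h + 3 p\right) = - h + 3 p$)
$\left(\left(-32\right) 21 + d{\left(4 \right)}\right) q{\left(3,- \frac{3}{-4} \right)} = \left(\left(-32\right) 21 - 28\right) \left(\left(-1\right) 3 + 3 \left(- \frac{3}{-4}\right)\right) = \left(-672 - 28\right) \left(-3 + 3 \left(\left(-3\right) \left(- \frac{1}{4}\right)\right)\right) = - 700 \left(-3 + 3 \cdot \frac{3}{4}\right) = - 700 \left(-3 + \frac{9}{4}\right) = \left(-700\right) \left(- \frac{3}{4}\right) = 525$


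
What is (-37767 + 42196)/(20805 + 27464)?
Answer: 4429/48269 ≈ 0.091757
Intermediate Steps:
(-37767 + 42196)/(20805 + 27464) = 4429/48269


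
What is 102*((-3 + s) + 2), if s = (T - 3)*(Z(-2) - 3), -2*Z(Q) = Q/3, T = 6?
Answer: -918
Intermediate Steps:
Z(Q) = -Q/6 (Z(Q) = -Q/(2*3) = -Q/6)
s = -8 (s = (6 - 3)*(-⅙*(-2) - 3) = 3*(⅓ - 3) = 3*(-8/3) = -8)
102*((-3 + s) + 2) = 102*((-3 - 8) + 2) = 102*(-11 + 2) = 102*(-9) = -918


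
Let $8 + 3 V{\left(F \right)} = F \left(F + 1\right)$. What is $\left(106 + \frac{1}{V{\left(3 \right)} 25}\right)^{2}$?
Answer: $\frac{112423609}{10000} \approx 11242.0$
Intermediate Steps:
$V{\left(F \right)} = - \frac{8}{3} + \frac{F \left(1 + F\right)}{3}$ ($V{\left(F \right)} = - \frac{8}{3} + \frac{F \left(F + 1\right)}{3} = - \frac{8}{3} + \frac{F \left(1 + F\right)}{3}$)
$\left(106 + \frac{1}{V{\left(3 \right)} 25}\right)^{2} = \left(106 + \frac{1}{\left(- \frac{8}{3} + \frac{1}{3} \cdot 3 + \frac{3^{2}}{3}\right) 25}\right)^{2} = \left(106 + \frac{1}{\left(- \frac{8}{3} + 1 + \frac{1}{3} \cdot 9\right) 25}\right)^{2} = \left(106 + \frac{1}{\left(- \frac{8}{3} + 1 + 3\right) 25}\right)^{2} = \left(106 + \frac{1}{\frac{4}{3} \cdot 25}\right)^{2} = \left(106 + \frac{1}{\frac{100}{3}}\right)^{2} = \left(106 + \frac{3}{100}\right)^{2} = \left(\frac{10603}{100}\right)^{2} = \frac{112423609}{10000}$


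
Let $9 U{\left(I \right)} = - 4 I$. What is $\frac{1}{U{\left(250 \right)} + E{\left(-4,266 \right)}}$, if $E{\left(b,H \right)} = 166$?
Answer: $\frac{9}{494} \approx 0.018219$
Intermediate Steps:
$U{\left(I \right)} = - \frac{4 I}{9}$ ($U{\left(I \right)} = \frac{\left(-4\right) I}{9} = - \frac{4 I}{9}$)
$\frac{1}{U{\left(250 \right)} + E{\left(-4,266 \right)}} = \frac{1}{\left(- \frac{4}{9}\right) 250 + 166} = \frac{1}{- \frac{1000}{9} + 166} = \frac{1}{\frac{494}{9}} = \frac{9}{494}$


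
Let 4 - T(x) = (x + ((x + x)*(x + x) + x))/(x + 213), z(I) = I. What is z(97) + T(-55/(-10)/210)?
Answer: 55813972/552615 ≈ 101.00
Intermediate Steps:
T(x) = 4 - (2*x + 4*x²)/(213 + x) (T(x) = 4 - (x + ((x + x)*(x + x) + x))/(x + 213) = 4 - (x + ((2*x)*(2*x) + x))/(213 + x) = 4 - (x + (4*x² + x))/(213 + x) = 4 - (x + (x + 4*x²))/(213 + x) = 4 - (2*x + 4*x²)/(213 + x))
z(97) + T(-55/(-10)/210) = 97 + 2*(426 - 55/(-10)/210 - 2*(-55/(-10)/210)²)/(213 - 55/(-10)/210) = 97 + 2*(426 - 55*(-⅒)*(1/210) - 2*(-55*(-⅒)*(1/210))²)/(213 - 55*(-⅒)*(1/210)) = 97 + 2*(426 + (11/2)*(1/210) - 2*((11/2)*(1/210))²)/(213 + (11/2)*(1/210)) = 97 + 2*(426 + 11/420 - 2*(11/420)²)/(213 + 11/420) = 97 + 2*(426 + 11/420 - 2*121/176400)/(89471/420) = 97 + 2*(420/89471)*(426 + 11/420 - 121/88200) = 97 + 2*(420/89471)*(37575389/88200) = 97 + 2210317/552615 = 55813972/552615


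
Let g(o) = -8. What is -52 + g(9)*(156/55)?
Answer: -4108/55 ≈ -74.691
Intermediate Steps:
-52 + g(9)*(156/55) = -52 - 1248/55 = -4108/55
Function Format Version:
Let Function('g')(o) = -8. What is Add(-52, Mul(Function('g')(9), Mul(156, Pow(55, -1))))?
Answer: Rational(-4108, 55) ≈ -74.691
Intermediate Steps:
Add(-52, Mul(Function('g')(9), Mul(156, Pow(55, -1)))) = Add(-52, Mul(-8, Mul(156, Pow(55, -1)))) = Add(-52, Mul(-8, Mul(156, Rational(1, 55)))) = Add(-52, Mul(-8, Rational(156, 55))) = Add(-52, Rational(-1248, 55)) = Rational(-4108, 55)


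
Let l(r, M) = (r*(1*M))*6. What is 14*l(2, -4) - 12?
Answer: -684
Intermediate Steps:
l(r, M) = 6*M*r (l(r, M) = (r*M)*6 = (M*r)*6 = 6*M*r)
14*l(2, -4) - 12 = 14*(6*(-4)*2) - 12 = 14*(-48) - 12 = -672 - 12 = -684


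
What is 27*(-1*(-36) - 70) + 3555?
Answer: 2637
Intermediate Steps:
27*(-1*(-36) - 70) + 3555 = 27*(36 - 70) + 3555 = 27*(-34) + 3555 = -918 + 3555 = 2637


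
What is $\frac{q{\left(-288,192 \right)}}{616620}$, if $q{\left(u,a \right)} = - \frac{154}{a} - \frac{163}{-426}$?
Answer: $- \frac{953}{1400960640} \approx -6.8025 \cdot 10^{-7}$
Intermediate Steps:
$q{\left(u,a \right)} = \frac{163}{426} - \frac{154}{a}$ ($q{\left(u,a \right)} = - \frac{154}{a} - - \frac{163}{426} = - \frac{154}{a} + \frac{163}{426} = \frac{163}{426} - \frac{154}{a}$)
$\frac{q{\left(-288,192 \right)}}{616620} = \frac{\frac{163}{426} - \frac{154}{192}}{616620} = \left(\frac{163}{426} - \frac{77}{96}\right) \frac{1}{616620} = \left(- \frac{953}{2272}\right) \frac{1}{616620} = - \frac{953}{1400960640}$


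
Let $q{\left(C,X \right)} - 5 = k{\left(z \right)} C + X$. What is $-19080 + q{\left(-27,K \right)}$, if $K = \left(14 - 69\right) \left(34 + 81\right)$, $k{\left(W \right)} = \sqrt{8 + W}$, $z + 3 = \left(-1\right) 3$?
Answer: $-25400 - 27 \sqrt{2} \approx -25438.0$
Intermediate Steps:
$z = -6$ ($z = -3 - 3 = -6$)
$K = -6325$ ($K = \left(-55\right) 115 = -6325$)
$q{\left(C,X \right)} = 5 + X + C \sqrt{2}$ ($q{\left(C,X \right)} = 5 + \left(\sqrt{8 - 6} C + X\right) = 5 + \left(\sqrt{2} C + X\right) = 5 + \left(C \sqrt{2} + X\right) = 5 + \left(X + C \sqrt{2}\right) = 5 + X + C \sqrt{2}$)
$-19080 + q{\left(-27,K \right)} = -19080 - \left(6320 + 27 \sqrt{2}\right) = -25400 - 27 \sqrt{2}$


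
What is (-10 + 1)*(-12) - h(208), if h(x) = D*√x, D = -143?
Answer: 108 + 572*√13 ≈ 2170.4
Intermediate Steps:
h(x) = -143*√x
(-10 + 1)*(-12) - h(208) = (-10 + 1)*(-12) - (-143)*√208 = -9*(-12) - (-143)*4*√13 = 108 - (-572)*√13 = 108 + 572*√13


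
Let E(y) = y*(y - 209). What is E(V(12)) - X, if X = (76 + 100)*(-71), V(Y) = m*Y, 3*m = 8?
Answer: 6832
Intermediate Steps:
m = 8/3 (m = (1/3)*8 = 8/3 ≈ 2.6667)
V(Y) = 8*Y/3
E(y) = y*(-209 + y)
X = -12496 (X = 176*(-71) = -12496)
E(V(12)) - X = ((8/3)*12)*(-209 + (8/3)*12) - 1*(-12496) = 32*(-209 + 32) + 12496 = 32*(-177) + 12496 = -5664 + 12496 = 6832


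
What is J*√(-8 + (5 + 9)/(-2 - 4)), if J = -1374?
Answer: -458*I*√93 ≈ -4416.8*I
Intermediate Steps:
J*√(-8 + (5 + 9)/(-2 - 4)) = -1374*√(-8 + (5 + 9)/(-2 - 4)) = -1374*√(-8 + 14/(-6)) = -1374*√(-8 + 14*(-⅙)) = -1374*√(-8 - 7/3) = -458*I*√93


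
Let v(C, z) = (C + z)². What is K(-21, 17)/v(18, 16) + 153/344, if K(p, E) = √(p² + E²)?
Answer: 153/344 + √730/1156 ≈ 0.46814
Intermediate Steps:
K(p, E) = √(E² + p²)
K(-21, 17)/v(18, 16) + 153/344 = √(17² + (-21)²)/((18 + 16)²) + 153/344 = √(289 + 441)/(34²) + 153*(1/344) = √730/1156 + 153/344 = 153/344 + √730/1156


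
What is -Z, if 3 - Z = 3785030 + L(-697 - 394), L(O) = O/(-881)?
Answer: 3334609878/881 ≈ 3.7850e+6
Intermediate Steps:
L(O) = -O/881 (L(O) = O*(-1/881) = -O/881)
Z = -3334609878/881 (Z = 3 - (3785030 - (-697 - 394)/881) = 3 - (3785030 - 1/881*(-1091)) = 3 - (3785030 + 1091/881) = 3 - 1*3334612521/881 = 3 - 3334612521/881 = -3334609878/881 ≈ -3.7850e+6)
-Z = -1*(-3334609878/881) = 3334609878/881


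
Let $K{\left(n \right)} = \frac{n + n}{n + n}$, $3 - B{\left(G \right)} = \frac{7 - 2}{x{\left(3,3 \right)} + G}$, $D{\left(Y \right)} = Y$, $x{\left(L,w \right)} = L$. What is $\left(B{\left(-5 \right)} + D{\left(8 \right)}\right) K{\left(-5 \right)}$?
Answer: $\frac{27}{2} \approx 13.5$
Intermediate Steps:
$B{\left(G \right)} = 3 - \frac{5}{3 + G}$ ($B{\left(G \right)} = 3 - \frac{7 - 2}{3 + G} = 3 - \frac{5}{3 + G}$)
$K{\left(n \right)} = 1$ ($K{\left(n \right)} = \frac{2 n}{2 n} = 2 n \frac{1}{2 n} = 1$)
$\left(B{\left(-5 \right)} + D{\left(8 \right)}\right) K{\left(-5 \right)} = \left(\frac{4 + 3 \left(-5\right)}{3 - 5} + 8\right) 1 = \left(\frac{4 - 15}{-2} + 8\right) 1 = \left(\left(- \frac{1}{2}\right) \left(-11\right) + 8\right) 1 = \left(\frac{11}{2} + 8\right) 1 = \frac{27}{2} \cdot 1 = \frac{27}{2}$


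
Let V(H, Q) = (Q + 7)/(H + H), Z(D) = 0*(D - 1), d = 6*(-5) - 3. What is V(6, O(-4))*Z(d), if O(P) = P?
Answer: 0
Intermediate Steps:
d = -33 (d = -30 - 3 = -33)
Z(D) = 0 (Z(D) = 0*(-1 + D) = 0)
V(H, Q) = (7 + Q)/(2*H) (V(H, Q) = (7 + Q)/((2*H)) = (7 + Q)*(1/(2*H)) = (7 + Q)/(2*H))
V(6, O(-4))*Z(d) = ((½)*(7 - 4)/6)*0 = ((½)*(⅙)*3)*0 = (¼)*0 = 0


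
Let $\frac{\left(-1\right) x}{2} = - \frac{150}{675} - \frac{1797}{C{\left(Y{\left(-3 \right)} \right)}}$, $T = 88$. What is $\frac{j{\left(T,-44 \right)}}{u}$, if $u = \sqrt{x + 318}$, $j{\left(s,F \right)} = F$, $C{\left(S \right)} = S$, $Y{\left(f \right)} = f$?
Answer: $\frac{66 i \sqrt{1979}}{1979} \approx 1.4836 i$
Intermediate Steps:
$x = - \frac{10778}{9}$ ($x = - 2 \left(- \frac{150}{675} - \frac{1797}{-3}\right) = - 2 \left(\left(-150\right) \frac{1}{675} - -599\right) = - 2 \left(- \frac{2}{9} + 599\right) = \left(-2\right) \frac{5389}{9} = - \frac{10778}{9} \approx -1197.6$)
$u = \frac{2 i \sqrt{1979}}{3}$ ($u = \sqrt{- \frac{10778}{9} + 318} = \sqrt{- \frac{7916}{9}} = \frac{2 i \sqrt{1979}}{3} \approx 29.657 i$)
$\frac{j{\left(T,-44 \right)}}{u} = - \frac{44}{\frac{2}{3} i \sqrt{1979}} = - 44 \left(- \frac{3 i \sqrt{1979}}{3958}\right) = \frac{66 i \sqrt{1979}}{1979}$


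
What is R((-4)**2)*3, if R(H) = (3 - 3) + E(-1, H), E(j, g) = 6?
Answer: 18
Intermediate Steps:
R(H) = 6 (R(H) = (3 - 3) + 6 = 0 + 6 = 6)
R((-4)**2)*3 = 6*3 = 18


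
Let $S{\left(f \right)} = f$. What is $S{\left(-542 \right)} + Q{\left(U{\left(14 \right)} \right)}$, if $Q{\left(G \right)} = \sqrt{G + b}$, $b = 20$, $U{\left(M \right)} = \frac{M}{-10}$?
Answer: $-542 + \frac{\sqrt{465}}{5} \approx -537.69$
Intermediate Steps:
$U{\left(M \right)} = - \frac{M}{10}$ ($U{\left(M \right)} = M \left(- \frac{1}{10}\right) = - \frac{M}{10}$)
$Q{\left(G \right)} = \sqrt{20 + G}$ ($Q{\left(G \right)} = \sqrt{G + 20} = \sqrt{20 + G}$)
$S{\left(-542 \right)} + Q{\left(U{\left(14 \right)} \right)} = -542 + \sqrt{20 - \frac{7}{5}} = -542 + \sqrt{\frac{93}{5}} = -542 + \frac{\sqrt{465}}{5}$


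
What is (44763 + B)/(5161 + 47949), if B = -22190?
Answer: 22573/53110 ≈ 0.42502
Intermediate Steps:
(44763 + B)/(5161 + 47949) = (44763 - 22190)/(5161 + 47949) = 22573/53110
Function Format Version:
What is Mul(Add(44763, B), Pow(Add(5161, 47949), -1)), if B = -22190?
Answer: Rational(22573, 53110) ≈ 0.42502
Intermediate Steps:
Mul(Add(44763, B), Pow(Add(5161, 47949), -1)) = Mul(Add(44763, -22190), Pow(Add(5161, 47949), -1)) = Mul(22573, Pow(53110, -1)) = Mul(22573, Rational(1, 53110)) = Rational(22573, 53110)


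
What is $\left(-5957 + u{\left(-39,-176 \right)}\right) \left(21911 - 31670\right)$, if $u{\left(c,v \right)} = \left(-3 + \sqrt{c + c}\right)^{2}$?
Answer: $58807734 + 58554 i \sqrt{78} \approx 5.8808 \cdot 10^{7} + 5.1714 \cdot 10^{5} i$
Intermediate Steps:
$u{\left(c,v \right)} = \left(-3 + \sqrt{2} \sqrt{c}\right)^{2}$ ($u{\left(c,v \right)} = \left(-3 + \sqrt{2 c}\right)^{2} = \left(-3 + \sqrt{2} \sqrt{c}\right)^{2}$)
$\left(-5957 + u{\left(-39,-176 \right)}\right) \left(21911 - 31670\right) = \left(-5957 + \left(-3 + \sqrt{2} \sqrt{-39}\right)^{2}\right) \left(21911 - 31670\right) = \left(-5957 + \left(-3 + \sqrt{2} i \sqrt{39}\right)^{2}\right) \left(21911 - 31670\right) = \left(-5957 + \left(-3 + i \sqrt{78}\right)^{2}\right) \left(-9759\right) = 58134363 - 9759 \left(-3 + i \sqrt{78}\right)^{2}$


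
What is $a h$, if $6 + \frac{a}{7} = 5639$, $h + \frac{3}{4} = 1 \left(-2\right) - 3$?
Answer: $- \frac{906913}{4} \approx -2.2673 \cdot 10^{5}$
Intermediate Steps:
$h = - \frac{23}{4}$ ($h = - \frac{3}{4} + \left(1 \left(-2\right) - 3\right) = - \frac{3}{4} - 5 = - \frac{23}{4} \approx -5.75$)
$a = 39431$ ($a = -42 + 7 \cdot 5639 = -42 + 39473 = 39431$)
$a h = 39431 \left(- \frac{23}{4}\right) = - \frac{906913}{4}$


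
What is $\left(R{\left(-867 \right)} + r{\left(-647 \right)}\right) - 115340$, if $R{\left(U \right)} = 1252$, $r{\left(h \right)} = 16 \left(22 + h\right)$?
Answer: $-124088$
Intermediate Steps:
$r{\left(h \right)} = 352 + 16 h$
$\left(R{\left(-867 \right)} + r{\left(-647 \right)}\right) - 115340 = \left(1252 + \left(352 + 16 \left(-647\right)\right)\right) - 115340 = \left(1252 + \left(352 - 10352\right)\right) - 115340 = \left(1252 - 10000\right) - 115340 = -8748 - 115340 = -124088$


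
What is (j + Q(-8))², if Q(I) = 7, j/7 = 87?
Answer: 379456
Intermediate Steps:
j = 609 (j = 7*87 = 609)
(j + Q(-8))² = (609 + 7)² = 616² = 379456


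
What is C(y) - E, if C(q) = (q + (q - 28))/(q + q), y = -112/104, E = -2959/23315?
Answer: 329369/23315 ≈ 14.127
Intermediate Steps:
E = -2959/23315 (E = -2959*1/23315 = -2959/23315 ≈ -0.12691)
y = -14/13 (y = -112*1/104 = -14/13 ≈ -1.0769)
C(q) = (-28 + 2*q)/(2*q) (C(q) = (q + (-28 + q))/((2*q)) = (-28 + 2*q)*(1/(2*q)) = (-28 + 2*q)/(2*q))
C(y) - E = (-14 - 14/13)/(-14/13) - 1*(-2959/23315) = -13/14*(-196/13) + 2959/23315 = 14 + 2959/23315 = 329369/23315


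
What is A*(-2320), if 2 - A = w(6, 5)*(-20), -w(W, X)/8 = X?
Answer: 1851360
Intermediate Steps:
w(W, X) = -8*X
A = -798 (A = 2 - (-8*5)*(-20) = 2 - (-40)*(-20) = 2 - 1*800 = 2 - 800 = -798)
A*(-2320) = -798*(-2320) = 1851360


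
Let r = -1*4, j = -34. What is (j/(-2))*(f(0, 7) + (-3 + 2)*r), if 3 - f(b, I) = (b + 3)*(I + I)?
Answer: -595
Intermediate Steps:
r = -4
f(b, I) = 3 - 2*I*(3 + b) (f(b, I) = 3 - (b + 3)*(I + I) = 3 - (3 + b)*2*I = 3 - 2*I*(3 + b))
(j/(-2))*(f(0, 7) + (-3 + 2)*r) = (-34/(-2))*((3 - 6*7 - 2*7*0) + (-3 + 2)*(-4)) = (-34*(-1/2))*((3 - 42 + 0) - 1*(-4)) = 17*(-39 + 4) = 17*(-35) = -595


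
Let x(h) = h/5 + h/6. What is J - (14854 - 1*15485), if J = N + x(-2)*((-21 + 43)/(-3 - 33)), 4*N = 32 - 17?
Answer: 343007/540 ≈ 635.20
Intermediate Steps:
x(h) = 11*h/30 (x(h) = h*(⅕) + h*(⅙) = h/5 + h/6 = 11*h/30)
N = 15/4 (N = (32 - 17)/4 = (¼)*15 = 15/4 ≈ 3.7500)
J = 2267/540 (J = 15/4 + ((11/30)*(-2))*((-21 + 43)/(-3 - 33)) = 15/4 - 242/(15*(-36)) = 15/4 - 242*(-1)/(15*36) = 15/4 - 11/15*(-11/18) = 15/4 + 121/270 = 2267/540 ≈ 4.1982)
J - (14854 - 1*15485) = 2267/540 - (14854 - 1*15485) = 2267/540 - (14854 - 15485) = 2267/540 - 1*(-631) = 2267/540 + 631 = 343007/540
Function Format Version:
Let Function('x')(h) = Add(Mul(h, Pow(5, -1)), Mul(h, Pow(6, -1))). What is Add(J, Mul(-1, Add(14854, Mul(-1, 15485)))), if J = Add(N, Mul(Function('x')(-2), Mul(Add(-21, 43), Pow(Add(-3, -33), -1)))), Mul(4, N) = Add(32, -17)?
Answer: Rational(343007, 540) ≈ 635.20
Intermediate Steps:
Function('x')(h) = Mul(Rational(11, 30), h) (Function('x')(h) = Add(Mul(h, Rational(1, 5)), Mul(h, Rational(1, 6))) = Add(Mul(Rational(1, 5), h), Mul(Rational(1, 6), h)) = Mul(Rational(11, 30), h))
N = Rational(15, 4) (N = Mul(Rational(1, 4), Add(32, -17)) = Mul(Rational(1, 4), 15) = Rational(15, 4) ≈ 3.7500)
J = Rational(2267, 540) (J = Add(Rational(15, 4), Mul(Mul(Rational(11, 30), -2), Mul(Add(-21, 43), Pow(Add(-3, -33), -1)))) = Add(Rational(15, 4), Mul(Rational(-11, 15), Mul(22, Pow(-36, -1)))) = Add(Rational(15, 4), Mul(Rational(-11, 15), Mul(22, Rational(-1, 36)))) = Add(Rational(15, 4), Mul(Rational(-11, 15), Rational(-11, 18))) = Add(Rational(15, 4), Rational(121, 270)) = Rational(2267, 540) ≈ 4.1982)
Add(J, Mul(-1, Add(14854, Mul(-1, 15485)))) = Add(Rational(2267, 540), Mul(-1, Add(14854, Mul(-1, 15485)))) = Add(Rational(2267, 540), Mul(-1, Add(14854, -15485))) = Add(Rational(2267, 540), Mul(-1, -631)) = Add(Rational(2267, 540), 631) = Rational(343007, 540)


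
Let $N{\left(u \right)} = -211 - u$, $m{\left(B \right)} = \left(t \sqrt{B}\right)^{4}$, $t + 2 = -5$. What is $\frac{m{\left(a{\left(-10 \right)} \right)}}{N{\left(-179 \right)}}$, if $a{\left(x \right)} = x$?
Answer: $- \frac{60025}{8} \approx -7503.1$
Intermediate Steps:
$t = -7$ ($t = -2 - 5 = -7$)
$m{\left(B \right)} = 2401 B^{2}$ ($m{\left(B \right)} = \left(- 7 \sqrt{B}\right)^{4} = 2401 B^{2}$)
$\frac{m{\left(a{\left(-10 \right)} \right)}}{N{\left(-179 \right)}} = \frac{2401 \left(-10\right)^{2}}{-211 - -179} = \frac{2401 \cdot 100}{-211 + 179} = \frac{240100}{-32} = 240100 \left(- \frac{1}{32}\right) = - \frac{60025}{8}$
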